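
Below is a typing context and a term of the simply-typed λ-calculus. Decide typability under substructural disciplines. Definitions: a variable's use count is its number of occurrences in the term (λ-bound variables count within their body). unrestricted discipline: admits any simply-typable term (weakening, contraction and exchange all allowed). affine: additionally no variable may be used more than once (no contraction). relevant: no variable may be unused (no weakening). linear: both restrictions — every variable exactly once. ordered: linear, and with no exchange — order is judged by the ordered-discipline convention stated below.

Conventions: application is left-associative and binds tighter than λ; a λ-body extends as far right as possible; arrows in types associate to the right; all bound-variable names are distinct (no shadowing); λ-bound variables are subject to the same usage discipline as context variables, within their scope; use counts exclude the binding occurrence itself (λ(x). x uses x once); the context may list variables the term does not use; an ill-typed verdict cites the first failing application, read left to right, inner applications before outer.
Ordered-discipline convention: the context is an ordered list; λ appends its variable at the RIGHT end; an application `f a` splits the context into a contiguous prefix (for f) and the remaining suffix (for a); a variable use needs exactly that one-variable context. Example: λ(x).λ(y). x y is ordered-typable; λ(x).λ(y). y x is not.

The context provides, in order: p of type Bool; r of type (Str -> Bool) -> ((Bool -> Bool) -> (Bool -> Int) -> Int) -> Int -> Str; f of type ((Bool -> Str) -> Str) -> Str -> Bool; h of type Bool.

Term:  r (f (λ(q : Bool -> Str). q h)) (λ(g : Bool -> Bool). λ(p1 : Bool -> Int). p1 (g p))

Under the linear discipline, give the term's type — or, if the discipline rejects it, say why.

term : Int -> Str
use counts: p=1, r=1, f=1, h=1, q (λ-bound)=1, g (λ-bound)=1, p1 (λ-bound)=1
use order (left to right): r, f, q, h, p1, g, p
typing: the term checks, with type Int -> Str
across the five disciplines: ordered ✗; linear ✓; affine ✓; relevant ✓; unrestricted ✓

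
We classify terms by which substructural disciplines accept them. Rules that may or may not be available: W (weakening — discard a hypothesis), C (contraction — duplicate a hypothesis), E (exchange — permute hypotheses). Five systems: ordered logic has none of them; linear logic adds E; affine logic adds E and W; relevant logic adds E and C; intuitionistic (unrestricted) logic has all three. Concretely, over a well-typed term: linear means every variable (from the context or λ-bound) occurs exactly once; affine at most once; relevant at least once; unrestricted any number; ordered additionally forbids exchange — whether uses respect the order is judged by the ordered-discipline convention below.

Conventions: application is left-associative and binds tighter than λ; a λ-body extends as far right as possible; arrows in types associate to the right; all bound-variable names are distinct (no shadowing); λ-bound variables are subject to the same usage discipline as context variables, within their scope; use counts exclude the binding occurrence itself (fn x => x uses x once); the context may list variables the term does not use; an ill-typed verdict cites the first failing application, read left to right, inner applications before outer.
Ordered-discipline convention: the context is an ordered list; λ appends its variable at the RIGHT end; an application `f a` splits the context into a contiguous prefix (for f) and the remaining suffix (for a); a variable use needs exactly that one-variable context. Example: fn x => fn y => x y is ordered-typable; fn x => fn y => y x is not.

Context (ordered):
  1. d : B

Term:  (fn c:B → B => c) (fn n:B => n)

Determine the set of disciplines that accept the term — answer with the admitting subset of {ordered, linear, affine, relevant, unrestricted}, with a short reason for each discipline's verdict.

admitted in: affine, unrestricted
variable uses: d: 0, c (λ-bound): 1, n (λ-bound): 1
use order (left to right): c, n
typing: well-typed — term : B → B
ordered: ✗, unused: d — weakening required
linear: ✗, unused: d — weakening required
affine: ✓, d, c, n: no repeats, contraction unneeded
relevant: ✗, unused: d — weakening required
unrestricted: ✓, type-checks (B → B) and nothing is barred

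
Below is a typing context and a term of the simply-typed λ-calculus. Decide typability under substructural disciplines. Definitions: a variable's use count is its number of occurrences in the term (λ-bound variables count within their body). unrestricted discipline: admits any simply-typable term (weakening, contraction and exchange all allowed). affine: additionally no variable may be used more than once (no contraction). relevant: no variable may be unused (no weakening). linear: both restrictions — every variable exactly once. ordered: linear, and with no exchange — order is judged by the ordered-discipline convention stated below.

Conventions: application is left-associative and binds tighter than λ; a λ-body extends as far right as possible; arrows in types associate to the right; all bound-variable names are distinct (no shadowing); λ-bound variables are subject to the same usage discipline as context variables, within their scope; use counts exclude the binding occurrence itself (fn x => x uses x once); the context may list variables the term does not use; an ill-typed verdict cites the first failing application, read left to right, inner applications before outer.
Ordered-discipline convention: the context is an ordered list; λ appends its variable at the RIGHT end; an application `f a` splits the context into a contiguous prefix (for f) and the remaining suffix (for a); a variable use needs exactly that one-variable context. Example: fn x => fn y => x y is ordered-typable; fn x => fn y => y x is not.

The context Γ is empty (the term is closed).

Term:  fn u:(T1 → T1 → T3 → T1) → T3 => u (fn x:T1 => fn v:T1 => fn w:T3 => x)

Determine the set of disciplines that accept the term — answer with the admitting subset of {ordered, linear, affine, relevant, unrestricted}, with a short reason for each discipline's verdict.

admitted by: affine, unrestricted
variable uses: u (λ-bound): 1×, x (λ-bound): 1×, v (λ-bound): 0×, w (λ-bound): 0×
use order (left to right): u, x
typing: well-typed at ((T1 → T1 → T3 → T1) → T3) → T3
ordered: ✗, v, w left unused
linear: ✗, v, w left unused
affine: ✓, at most one use each (u, x, v, w)
relevant: ✗, v, w left unused
unrestricted: ✓, well-typed at ((T1 → T1 → T3 → T1) → T3) → T3; no restrictions here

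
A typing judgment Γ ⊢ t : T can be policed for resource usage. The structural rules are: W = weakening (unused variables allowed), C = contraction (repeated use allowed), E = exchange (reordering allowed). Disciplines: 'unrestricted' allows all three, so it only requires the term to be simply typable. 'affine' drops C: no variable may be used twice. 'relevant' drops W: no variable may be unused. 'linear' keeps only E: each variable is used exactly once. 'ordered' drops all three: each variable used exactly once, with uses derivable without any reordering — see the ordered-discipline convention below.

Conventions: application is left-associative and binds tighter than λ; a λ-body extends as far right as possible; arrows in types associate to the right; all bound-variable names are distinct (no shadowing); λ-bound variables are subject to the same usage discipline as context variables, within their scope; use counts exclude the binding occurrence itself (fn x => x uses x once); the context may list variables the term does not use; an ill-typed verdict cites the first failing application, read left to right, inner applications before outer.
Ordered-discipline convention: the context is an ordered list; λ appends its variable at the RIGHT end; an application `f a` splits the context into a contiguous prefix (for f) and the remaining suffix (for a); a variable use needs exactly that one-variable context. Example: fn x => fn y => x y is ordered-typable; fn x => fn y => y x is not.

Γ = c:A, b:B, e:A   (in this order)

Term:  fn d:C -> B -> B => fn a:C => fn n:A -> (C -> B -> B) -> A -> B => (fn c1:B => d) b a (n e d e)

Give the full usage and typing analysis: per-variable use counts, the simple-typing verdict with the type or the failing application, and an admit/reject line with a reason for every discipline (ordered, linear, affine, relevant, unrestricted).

use counts: c ×0, b ×1, e ×2, d (λ-bound) ×2, a (λ-bound) ×1, n (λ-bound) ×1, c1 (λ-bound) ×0
left-to-right use order: d, b, a, n, e, d, e
typing: ✓ — (C -> B -> B) -> C -> (A -> (C -> B -> B) -> A -> B) -> B
ordered: ✗, repeated use of e ×2, d ×2; unused: c, c1 — weakening required
linear: ✗, repeated use of e ×2, d ×2; unused: c, c1 — weakening required
affine: ✗, repeated use of e ×2, d ×2
relevant: ✗, unused: c, c1 — weakening required
unrestricted: ✓, typability at (C -> B -> B) -> C -> (A -> (C -> B -> B) -> A -> B) -> B is all that's needed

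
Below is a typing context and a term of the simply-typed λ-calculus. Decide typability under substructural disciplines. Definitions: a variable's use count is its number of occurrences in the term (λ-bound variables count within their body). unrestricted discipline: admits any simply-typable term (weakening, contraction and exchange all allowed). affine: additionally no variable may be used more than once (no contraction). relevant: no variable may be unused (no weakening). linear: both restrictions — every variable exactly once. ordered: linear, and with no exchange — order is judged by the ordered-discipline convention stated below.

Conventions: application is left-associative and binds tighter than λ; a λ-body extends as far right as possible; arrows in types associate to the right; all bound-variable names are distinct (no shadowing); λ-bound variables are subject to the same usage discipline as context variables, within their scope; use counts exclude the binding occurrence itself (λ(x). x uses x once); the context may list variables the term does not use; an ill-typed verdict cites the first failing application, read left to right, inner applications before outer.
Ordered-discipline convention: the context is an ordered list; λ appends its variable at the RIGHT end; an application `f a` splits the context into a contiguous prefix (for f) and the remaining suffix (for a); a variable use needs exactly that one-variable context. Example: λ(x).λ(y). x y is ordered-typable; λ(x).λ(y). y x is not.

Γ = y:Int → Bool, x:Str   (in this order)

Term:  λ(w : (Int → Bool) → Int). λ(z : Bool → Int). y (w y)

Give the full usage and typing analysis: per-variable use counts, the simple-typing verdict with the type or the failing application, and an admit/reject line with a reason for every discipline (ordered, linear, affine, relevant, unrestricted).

usage: y=2, x=0, w (λ-bound)=1, z (λ-bound)=0
uses in reading order: y, w, y
typing: ✓ — ((Int → Bool) → Int) → (Bool → Int) → Bool
ordered: ✗ — repeated use of y ×2; unused: x, z — weakening required
linear: ✗ — repeated use of y ×2; unused: x, z — weakening required
affine: ✗ — repeated use of y ×2
relevant: ✗ — unused: x, z — weakening required
unrestricted: ✓ — typability at ((Int → Bool) → Int) → (Bool → Int) → Bool is all that's needed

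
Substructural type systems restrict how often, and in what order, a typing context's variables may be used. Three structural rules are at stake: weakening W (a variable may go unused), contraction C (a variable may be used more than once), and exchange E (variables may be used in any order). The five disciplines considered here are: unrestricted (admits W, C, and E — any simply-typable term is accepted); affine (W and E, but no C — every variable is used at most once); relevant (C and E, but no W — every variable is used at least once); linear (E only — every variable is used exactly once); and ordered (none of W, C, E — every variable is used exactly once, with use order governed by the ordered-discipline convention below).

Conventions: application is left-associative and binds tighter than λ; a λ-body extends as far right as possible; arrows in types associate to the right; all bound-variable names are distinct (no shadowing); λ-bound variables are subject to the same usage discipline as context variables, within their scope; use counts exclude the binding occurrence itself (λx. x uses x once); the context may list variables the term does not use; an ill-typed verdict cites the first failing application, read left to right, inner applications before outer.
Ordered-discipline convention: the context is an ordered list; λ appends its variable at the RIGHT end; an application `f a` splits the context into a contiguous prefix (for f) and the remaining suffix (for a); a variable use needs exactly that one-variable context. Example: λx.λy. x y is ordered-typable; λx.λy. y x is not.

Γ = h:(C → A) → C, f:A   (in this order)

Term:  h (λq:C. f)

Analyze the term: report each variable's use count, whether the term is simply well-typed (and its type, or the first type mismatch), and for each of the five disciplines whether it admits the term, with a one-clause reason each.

use counts: h ×1, f ×1, q (λ-bound) ×0
uses in reading order: h, f
typing: ✓ — C
ordered: ✗, q never used (weakening)
linear: ✗, q never used (weakening)
affine: ✓, at most one use each (h, f, q)
relevant: ✗, q never used (weakening)
unrestricted: ✓, typability at C is all that's needed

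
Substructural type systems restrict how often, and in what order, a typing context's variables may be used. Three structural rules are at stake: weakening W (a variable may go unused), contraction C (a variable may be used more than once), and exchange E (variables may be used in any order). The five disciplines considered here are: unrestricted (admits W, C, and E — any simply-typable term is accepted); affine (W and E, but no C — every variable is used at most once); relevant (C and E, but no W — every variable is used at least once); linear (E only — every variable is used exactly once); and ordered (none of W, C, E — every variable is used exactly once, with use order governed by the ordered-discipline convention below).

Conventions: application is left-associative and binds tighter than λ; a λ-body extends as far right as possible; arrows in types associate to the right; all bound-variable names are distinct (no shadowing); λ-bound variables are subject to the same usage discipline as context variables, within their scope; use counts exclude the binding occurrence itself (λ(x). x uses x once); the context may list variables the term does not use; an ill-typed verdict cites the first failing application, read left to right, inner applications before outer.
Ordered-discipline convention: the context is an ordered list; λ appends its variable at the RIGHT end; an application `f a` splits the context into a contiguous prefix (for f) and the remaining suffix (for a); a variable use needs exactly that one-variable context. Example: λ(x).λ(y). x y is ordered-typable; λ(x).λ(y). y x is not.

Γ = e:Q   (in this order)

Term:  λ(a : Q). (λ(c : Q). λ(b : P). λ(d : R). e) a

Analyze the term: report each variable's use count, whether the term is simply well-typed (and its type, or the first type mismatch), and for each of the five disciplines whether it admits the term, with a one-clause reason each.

counts: e=1; a (bound)=1; c (bound)=0; b (bound)=0; d (bound)=0
uses in reading order: e, a
typing: ✓ — Q → P → R → Q
ordered: ✗, needs weakening: c, b, d unused
linear: ✗, needs weakening: c, b, d unused
affine: ✓, no duplicate uses among e, a, c, b, d
relevant: ✗, needs weakening: c, b, d unused
unrestricted: ✓, simply typable at Q → P → R → Q; W, C, E all held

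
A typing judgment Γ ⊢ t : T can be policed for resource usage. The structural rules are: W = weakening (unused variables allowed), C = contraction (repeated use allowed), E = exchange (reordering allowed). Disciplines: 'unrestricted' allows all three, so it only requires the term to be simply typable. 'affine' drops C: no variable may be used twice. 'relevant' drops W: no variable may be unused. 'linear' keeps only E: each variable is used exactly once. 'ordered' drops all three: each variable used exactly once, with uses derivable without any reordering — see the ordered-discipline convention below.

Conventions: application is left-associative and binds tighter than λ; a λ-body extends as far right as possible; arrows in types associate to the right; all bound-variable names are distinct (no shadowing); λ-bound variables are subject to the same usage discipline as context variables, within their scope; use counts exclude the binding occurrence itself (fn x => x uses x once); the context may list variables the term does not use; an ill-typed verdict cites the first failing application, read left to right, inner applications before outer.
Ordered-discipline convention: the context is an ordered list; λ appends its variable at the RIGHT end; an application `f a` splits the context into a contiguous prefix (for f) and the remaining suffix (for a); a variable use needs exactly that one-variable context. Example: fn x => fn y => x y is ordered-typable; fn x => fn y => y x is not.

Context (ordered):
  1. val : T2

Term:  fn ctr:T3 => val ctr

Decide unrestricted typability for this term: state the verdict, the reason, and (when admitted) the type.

no — fails simple typing
usage: val=1; ctr (bound)=1
order of uses: val, ctr
typing: ill-typed: applying a non-function (T2)
across the five disciplines: ordered ✗, linear ✗, affine ✗, relevant ✗, unrestricted ✗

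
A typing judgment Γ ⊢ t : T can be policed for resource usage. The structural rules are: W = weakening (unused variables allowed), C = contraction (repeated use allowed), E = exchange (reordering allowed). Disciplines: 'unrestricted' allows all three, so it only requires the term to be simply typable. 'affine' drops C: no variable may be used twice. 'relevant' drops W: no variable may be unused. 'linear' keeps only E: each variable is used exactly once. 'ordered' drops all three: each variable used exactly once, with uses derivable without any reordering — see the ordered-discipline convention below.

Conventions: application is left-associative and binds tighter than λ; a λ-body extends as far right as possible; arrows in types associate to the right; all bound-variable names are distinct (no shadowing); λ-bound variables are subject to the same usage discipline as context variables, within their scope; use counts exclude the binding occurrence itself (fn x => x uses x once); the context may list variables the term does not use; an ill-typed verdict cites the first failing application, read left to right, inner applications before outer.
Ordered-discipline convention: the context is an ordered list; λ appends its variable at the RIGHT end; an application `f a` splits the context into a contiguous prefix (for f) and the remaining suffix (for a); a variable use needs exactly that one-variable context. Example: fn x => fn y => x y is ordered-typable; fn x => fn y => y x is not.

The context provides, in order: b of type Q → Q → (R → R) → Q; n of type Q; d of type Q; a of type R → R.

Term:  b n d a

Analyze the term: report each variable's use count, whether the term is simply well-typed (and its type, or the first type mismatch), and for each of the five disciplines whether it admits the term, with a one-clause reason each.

use counts: b: 1, n: 1, d: 1, a: 1
uses in reading order: b, n, d, a
typing: well-typed — term : Q
ordered: ✓ — single-use (b, n, d, a), ordered derivation ok
linear: ✓ — single use per variable (b, n, d, a)
affine: ✓ — at most one use each (b, n, d, a)
relevant: ✓ — every one of b, n, d, a appears
unrestricted: ✓ — type-checks (Q) and nothing is barred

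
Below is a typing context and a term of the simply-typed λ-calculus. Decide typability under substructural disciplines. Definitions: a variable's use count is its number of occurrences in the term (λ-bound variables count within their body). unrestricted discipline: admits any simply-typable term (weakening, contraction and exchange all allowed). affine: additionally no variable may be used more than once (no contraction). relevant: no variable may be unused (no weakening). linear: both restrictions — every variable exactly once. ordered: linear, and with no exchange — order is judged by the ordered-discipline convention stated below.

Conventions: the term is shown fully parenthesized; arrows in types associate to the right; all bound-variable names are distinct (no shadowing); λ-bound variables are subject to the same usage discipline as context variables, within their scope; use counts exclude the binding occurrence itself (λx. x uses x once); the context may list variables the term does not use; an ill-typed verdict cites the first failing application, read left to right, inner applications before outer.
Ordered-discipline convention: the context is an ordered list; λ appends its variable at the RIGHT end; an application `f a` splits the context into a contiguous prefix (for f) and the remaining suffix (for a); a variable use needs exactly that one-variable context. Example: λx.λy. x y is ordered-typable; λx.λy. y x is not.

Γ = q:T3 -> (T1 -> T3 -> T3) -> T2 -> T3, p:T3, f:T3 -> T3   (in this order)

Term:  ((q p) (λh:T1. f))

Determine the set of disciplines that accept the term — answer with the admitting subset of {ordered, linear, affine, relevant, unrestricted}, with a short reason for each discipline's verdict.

admitting disciplines: affine, unrestricted
counts: q ×1; p ×1; f ×1; h (λ-bound) ×0
use order (left to right): q, p, f
typing: ✓ — T2 -> T3
ordered: ✗ — needs weakening: h unused
linear: ✗ — needs weakening: h unused
affine: ✓ — at most one use each (q, p, f, h)
relevant: ✗ — needs weakening: h unused
unrestricted: ✓ — typability at T2 -> T3 is all that's needed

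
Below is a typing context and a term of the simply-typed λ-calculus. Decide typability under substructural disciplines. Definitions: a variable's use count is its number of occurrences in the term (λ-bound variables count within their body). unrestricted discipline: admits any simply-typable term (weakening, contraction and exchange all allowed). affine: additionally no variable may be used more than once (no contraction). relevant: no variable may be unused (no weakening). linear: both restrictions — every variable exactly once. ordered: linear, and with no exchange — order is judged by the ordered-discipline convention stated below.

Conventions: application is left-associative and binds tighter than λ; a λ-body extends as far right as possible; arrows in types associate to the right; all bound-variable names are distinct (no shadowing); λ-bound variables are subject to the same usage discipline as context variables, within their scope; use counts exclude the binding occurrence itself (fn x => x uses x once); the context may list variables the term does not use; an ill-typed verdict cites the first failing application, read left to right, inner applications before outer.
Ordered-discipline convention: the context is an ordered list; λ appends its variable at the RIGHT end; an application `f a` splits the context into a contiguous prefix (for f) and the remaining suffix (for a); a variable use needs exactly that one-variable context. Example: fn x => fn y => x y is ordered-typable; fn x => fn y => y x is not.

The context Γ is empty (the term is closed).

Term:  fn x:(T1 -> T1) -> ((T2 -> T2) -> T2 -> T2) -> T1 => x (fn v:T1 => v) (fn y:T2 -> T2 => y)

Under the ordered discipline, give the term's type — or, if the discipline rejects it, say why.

term : ((T1 -> T1) -> ((T2 -> T2) -> T2 -> T2) -> T1) -> T1
variable uses: x [bound]: 1, v [bound]: 1, y [bound]: 1
left-to-right use order: x, v, y
typing: ✓ — ((T1 -> T1) -> ((T2 -> T2) -> T2 -> T2) -> T1) -> T1
summary: ordered ✓; linear ✓; affine ✓; relevant ✓; unrestricted ✓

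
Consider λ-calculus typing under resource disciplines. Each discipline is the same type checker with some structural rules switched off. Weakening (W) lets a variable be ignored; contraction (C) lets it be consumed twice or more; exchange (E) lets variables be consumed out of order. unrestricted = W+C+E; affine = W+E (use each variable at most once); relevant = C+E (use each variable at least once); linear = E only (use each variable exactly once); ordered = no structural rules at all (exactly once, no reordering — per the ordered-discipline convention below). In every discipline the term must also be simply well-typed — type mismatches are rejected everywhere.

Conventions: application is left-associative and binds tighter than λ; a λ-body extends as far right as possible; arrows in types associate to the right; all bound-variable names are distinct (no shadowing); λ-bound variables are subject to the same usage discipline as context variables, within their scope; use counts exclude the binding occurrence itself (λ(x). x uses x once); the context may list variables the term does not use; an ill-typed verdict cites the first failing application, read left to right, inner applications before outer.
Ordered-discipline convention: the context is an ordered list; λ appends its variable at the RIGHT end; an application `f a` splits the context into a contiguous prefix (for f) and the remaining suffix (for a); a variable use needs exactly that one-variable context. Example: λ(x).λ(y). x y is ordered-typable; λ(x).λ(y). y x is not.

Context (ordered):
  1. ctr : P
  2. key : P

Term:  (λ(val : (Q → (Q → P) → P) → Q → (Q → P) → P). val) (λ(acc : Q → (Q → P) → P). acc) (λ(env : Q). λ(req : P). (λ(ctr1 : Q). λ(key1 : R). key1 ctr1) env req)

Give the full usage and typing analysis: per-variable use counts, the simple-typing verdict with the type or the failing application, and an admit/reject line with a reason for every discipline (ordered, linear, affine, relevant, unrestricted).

counts: ctr: 0, key: 0, val (λ-bound): 1, acc (λ-bound): 1, env (λ-bound): 1, req (λ-bound): 1, ctr1 (λ-bound): 1, key1 (λ-bound): 1
use order (left to right): val, acc, key1, ctr1, env, req
typing: ill-typed: applying a non-function (R)
ordered ✗ (a type mismatch blocks all five)
linear ✗ (the type mismatch rejects it)
affine ✗ (not simply typable)
relevant ✗ (fails simple typing)
unrestricted ✗ (a type mismatch blocks all five)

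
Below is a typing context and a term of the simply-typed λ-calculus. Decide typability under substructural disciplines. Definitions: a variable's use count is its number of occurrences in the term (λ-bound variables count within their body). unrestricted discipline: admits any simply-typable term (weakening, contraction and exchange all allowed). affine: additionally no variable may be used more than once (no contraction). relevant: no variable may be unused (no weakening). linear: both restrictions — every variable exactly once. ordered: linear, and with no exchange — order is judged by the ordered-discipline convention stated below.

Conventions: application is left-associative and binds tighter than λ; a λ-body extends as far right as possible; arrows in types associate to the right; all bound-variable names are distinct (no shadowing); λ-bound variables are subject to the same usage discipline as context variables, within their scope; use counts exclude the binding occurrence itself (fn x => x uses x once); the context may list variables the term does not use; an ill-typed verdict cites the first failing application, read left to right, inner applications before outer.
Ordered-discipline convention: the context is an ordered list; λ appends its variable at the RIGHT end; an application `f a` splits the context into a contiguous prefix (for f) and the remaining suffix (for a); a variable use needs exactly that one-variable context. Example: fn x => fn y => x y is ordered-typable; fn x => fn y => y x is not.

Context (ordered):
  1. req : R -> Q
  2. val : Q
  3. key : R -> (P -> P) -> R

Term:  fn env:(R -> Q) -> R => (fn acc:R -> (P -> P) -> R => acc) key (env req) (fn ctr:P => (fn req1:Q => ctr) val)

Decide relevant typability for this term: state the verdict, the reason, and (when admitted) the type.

no — req1 left unused
use counts: req=1; val=1; key=1; env (λ-bound)=1; acc (λ-bound)=1; ctr (λ-bound)=1; req1 (λ-bound)=0
uses in reading order: acc, key, env, req, ctr, val
typing: well-typed at ((R -> Q) -> R) -> R
per-discipline verdicts: ordered ✗, linear ✗, affine ✓, relevant ✗, unrestricted ✓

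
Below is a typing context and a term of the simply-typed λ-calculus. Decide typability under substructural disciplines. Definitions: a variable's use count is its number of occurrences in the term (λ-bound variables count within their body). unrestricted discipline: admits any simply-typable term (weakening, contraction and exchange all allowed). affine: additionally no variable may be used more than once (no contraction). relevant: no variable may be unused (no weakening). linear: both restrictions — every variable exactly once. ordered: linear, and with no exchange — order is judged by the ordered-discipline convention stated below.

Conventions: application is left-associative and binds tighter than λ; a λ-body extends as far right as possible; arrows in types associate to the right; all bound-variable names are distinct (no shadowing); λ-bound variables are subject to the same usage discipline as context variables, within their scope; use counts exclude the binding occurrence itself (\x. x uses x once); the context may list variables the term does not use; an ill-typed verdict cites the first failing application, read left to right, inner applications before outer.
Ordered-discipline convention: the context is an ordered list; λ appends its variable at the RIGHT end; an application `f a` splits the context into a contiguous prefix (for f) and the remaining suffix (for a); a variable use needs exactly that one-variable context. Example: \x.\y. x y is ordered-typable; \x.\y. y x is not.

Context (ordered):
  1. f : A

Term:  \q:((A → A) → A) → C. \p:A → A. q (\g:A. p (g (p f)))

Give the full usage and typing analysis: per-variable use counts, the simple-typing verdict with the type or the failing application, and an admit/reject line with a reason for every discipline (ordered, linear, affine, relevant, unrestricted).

use counts: f: 1×; q (λ-bound): 1×; p (λ-bound): 2×; g (λ-bound): 1×
uses in reading order: q, p, g, p, f
typing: ill-typed: applying a non-function (A)
ordered: ✗, the type mismatch rejects it
linear: ✗, not simply typable
affine: ✗, fails simple typing
relevant: ✗, a type mismatch blocks all five
unrestricted: ✗, the type mismatch rejects it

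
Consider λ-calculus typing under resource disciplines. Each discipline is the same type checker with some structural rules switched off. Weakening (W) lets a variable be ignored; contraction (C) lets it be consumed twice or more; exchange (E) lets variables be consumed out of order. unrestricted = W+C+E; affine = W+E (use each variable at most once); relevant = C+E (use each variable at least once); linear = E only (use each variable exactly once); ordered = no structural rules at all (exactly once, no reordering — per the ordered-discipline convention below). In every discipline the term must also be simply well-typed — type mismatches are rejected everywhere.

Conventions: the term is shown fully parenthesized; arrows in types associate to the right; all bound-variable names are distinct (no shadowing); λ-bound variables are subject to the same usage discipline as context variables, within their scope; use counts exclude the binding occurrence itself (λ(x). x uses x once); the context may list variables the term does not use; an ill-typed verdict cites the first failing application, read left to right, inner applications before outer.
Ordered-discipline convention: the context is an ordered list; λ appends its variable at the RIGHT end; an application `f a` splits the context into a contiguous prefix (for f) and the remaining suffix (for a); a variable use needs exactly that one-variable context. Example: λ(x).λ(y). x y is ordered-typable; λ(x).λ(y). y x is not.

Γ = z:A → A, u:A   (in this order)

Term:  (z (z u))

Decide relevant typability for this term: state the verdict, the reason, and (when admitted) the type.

yes — none of z, u goes unused; term : A
counts: z: 2×, u: 1×
use order (left to right): z, z, u
typing: well-typed — term : A
all disciplines: ordered ✗, linear ✗, affine ✗, relevant ✓, unrestricted ✓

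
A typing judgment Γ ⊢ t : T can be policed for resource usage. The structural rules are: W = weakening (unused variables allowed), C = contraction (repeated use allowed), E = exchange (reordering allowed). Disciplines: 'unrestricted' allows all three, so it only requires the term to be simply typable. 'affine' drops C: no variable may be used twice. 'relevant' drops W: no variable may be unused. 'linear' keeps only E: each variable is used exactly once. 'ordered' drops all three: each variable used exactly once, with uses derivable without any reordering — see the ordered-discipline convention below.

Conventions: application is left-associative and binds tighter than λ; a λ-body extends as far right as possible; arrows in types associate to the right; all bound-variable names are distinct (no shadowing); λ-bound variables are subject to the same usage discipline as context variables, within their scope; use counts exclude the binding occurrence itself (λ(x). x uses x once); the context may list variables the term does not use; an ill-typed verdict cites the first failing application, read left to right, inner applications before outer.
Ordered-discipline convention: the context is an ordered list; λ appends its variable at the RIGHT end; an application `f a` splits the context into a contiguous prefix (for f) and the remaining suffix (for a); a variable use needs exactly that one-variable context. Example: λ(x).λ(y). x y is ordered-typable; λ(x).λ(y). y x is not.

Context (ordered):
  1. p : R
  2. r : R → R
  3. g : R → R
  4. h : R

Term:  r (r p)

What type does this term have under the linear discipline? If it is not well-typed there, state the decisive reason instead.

not well-typed under linear — repeated use of r ×2; g, h never used (weakening)
usage: p=1, r=2, g=0, h=0
order of uses: r, r, p
typing: well-typed at R
summary: ordered ✗; linear ✗; affine ✗; relevant ✗; unrestricted ✓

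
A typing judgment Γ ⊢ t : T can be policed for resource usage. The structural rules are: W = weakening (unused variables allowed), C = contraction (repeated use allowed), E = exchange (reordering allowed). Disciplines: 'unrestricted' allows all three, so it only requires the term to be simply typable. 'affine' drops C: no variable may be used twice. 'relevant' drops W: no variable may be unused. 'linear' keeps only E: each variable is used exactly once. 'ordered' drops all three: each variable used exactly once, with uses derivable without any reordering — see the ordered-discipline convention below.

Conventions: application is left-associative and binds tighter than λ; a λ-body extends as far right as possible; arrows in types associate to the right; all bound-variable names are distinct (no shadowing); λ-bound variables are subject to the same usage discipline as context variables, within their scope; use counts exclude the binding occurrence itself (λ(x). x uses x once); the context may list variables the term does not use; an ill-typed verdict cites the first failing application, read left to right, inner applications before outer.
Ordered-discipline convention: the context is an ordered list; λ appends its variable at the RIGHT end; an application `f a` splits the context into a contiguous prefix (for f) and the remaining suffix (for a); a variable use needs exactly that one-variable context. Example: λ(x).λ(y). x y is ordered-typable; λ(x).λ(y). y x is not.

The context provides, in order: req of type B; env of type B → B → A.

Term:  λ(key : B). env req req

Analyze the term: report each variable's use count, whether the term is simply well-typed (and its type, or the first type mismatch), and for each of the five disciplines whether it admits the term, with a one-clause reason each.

counts: req=2; env=1; key (λ-bound)=0
order of uses: env, req, req
typing: well-typed at B → A
ordered ✗ (needs contraction — req ×2; unused: key — weakening required)
linear ✗ (needs contraction — req ×2; unused: key — weakening required)
affine ✗ (needs contraction — req ×2)
relevant ✗ (unused: key — weakening required)
unrestricted ✓ (type-checks (B → A) and nothing is barred)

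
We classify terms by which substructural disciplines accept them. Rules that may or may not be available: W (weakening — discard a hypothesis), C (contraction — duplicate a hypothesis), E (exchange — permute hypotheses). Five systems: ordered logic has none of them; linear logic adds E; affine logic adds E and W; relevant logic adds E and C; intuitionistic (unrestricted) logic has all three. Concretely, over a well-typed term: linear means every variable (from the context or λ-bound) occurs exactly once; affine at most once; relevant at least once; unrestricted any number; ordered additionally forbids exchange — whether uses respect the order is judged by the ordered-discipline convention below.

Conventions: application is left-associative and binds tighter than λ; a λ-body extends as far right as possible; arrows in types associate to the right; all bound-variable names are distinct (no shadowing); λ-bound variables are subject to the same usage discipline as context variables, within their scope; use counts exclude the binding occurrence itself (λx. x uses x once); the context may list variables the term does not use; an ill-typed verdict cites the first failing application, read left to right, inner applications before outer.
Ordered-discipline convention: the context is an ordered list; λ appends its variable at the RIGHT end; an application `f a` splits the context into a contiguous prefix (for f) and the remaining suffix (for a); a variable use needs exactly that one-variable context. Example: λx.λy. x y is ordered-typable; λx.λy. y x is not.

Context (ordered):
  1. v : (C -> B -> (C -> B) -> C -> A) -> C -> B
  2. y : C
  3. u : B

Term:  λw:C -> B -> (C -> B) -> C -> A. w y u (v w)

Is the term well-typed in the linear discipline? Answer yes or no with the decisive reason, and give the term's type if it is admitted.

no — repeated use of w ×2
use counts: v: 1×, y: 1×, u: 1×, w [bound]: 2×
left-to-right use order: w, y, u, v, w
typing: ✓ — (C -> B -> (C -> B) -> C -> A) -> C -> A
all disciplines: ordered ✗ | linear ✗ | affine ✗ | relevant ✓ | unrestricted ✓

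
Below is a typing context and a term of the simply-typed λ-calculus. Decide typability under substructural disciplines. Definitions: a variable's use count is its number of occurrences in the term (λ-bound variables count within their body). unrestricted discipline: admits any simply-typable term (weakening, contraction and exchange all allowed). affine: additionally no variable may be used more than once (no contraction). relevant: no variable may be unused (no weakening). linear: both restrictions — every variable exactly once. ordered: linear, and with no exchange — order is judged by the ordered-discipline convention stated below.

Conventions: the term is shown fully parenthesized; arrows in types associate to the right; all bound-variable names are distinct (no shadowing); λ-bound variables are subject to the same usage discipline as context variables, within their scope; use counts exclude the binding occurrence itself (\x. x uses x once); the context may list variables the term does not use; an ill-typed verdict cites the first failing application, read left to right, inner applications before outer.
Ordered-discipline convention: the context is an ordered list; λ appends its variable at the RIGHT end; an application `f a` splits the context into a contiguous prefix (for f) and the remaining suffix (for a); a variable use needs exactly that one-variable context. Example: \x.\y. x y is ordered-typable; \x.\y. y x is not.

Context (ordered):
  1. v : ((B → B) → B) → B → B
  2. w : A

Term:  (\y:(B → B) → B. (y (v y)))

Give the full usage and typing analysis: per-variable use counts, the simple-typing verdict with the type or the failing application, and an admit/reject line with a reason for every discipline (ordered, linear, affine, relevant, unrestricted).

variable uses: v ×1, w ×0, y (bound) ×2
use order (left to right): y, v, y
typing: well-typed at ((B → B) → B) → B
ordered: ✗ — uses contraction: y ×2; unused: w — weakening required
linear: ✗ — uses contraction: y ×2; unused: w — weakening required
affine: ✗ — uses contraction: y ×2
relevant: ✗ — unused: w — weakening required
unrestricted: ✓ — well-typed at ((B → B) → B) → B; no restrictions here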